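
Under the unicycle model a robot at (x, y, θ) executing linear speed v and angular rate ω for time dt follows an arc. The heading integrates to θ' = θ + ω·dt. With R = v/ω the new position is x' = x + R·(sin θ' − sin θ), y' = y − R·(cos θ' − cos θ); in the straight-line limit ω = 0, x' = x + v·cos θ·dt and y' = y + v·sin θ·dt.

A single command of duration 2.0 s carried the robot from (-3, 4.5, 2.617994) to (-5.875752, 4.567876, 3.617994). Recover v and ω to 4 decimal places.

v = 1.5000, ω = 0.5000

Δθ = 3.617994 − 2.617994 = 1.000000
ω = Δθ/dt = 1.000000/2.0 = 0.5000
R = Δx/(sin θ' − sin θ) = 3.0000
v = R·ω = 3.0000·0.5000 = 1.5000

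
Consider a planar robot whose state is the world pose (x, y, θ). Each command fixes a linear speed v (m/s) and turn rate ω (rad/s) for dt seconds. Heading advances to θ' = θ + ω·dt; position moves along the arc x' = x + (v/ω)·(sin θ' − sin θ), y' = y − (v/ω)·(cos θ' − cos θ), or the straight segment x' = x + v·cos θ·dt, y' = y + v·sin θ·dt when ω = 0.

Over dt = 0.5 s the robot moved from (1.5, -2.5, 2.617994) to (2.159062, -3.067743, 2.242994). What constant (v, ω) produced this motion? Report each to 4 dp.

Δθ = 2.242994 − 2.617994 = -0.375000
ω = Δθ/dt = -0.375000/0.5 = -0.7500
R = Δx/(sin θ' − sin θ) = 2.3333
v = R·ω = 2.3333·-0.7500 = -1.7500

v = -1.7500, ω = -0.7500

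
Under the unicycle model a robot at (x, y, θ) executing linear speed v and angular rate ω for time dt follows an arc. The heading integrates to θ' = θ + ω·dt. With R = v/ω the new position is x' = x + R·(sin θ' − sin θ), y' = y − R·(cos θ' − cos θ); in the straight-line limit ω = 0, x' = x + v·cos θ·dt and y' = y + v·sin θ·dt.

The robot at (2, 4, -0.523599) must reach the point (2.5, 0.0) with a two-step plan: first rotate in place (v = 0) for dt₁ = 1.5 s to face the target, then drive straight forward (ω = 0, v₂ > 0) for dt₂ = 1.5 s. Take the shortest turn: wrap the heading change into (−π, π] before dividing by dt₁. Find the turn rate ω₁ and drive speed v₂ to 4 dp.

ω₁ = -0.6152, v₂ = 2.6874

heading to target = atan2(0−4, 2.5−2) = -1.4464
Δθ = wrap(-1.4464 − -0.5236) = -0.9228; ω₁ = Δθ/dt₁ = -0.6152
distance = √((2.5−2)² + (0−4)²) = 4.0311; v₂ = distance/dt₂ = 2.6874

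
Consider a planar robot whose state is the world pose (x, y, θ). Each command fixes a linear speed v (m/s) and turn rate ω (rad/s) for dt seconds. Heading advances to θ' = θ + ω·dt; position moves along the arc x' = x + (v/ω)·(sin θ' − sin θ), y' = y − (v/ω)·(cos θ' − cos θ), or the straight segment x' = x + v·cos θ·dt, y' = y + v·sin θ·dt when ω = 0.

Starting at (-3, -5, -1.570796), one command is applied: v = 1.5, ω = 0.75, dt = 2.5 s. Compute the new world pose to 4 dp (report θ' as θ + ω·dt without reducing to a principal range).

(-0.4009, -6.9082, 0.3042)

θ' = -1.5708 + 0.75·2.5 = 0.3042
R = v/ω = 1.5/0.75 = 2.0000
x' = -3 + 2.0000·(sin 0.3042 − sin -1.5708) = -0.4009
y' = -5 − 2.0000·(cos 0.3042 − cos -1.5708) = -6.9082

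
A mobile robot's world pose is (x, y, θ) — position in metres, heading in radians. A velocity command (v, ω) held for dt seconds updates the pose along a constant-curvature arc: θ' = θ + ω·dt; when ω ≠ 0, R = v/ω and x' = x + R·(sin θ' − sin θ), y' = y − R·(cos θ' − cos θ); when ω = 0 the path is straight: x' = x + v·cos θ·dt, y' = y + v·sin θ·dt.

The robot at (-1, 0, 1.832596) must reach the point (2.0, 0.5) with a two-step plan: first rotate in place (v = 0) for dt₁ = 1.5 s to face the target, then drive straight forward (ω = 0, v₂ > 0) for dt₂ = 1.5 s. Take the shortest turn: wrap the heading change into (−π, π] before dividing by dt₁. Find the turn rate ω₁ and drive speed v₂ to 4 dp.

ω₁ = -1.1116, v₂ = 2.0276

heading to target = atan2(0.5−0, 2−-1) = 0.1651
Δθ = wrap(0.1651 − 1.8326) = -1.6674; ω₁ = Δθ/dt₁ = -1.1116
distance = √((2−-1)² + (0.5−0)²) = 3.0414; v₂ = distance/dt₂ = 2.0276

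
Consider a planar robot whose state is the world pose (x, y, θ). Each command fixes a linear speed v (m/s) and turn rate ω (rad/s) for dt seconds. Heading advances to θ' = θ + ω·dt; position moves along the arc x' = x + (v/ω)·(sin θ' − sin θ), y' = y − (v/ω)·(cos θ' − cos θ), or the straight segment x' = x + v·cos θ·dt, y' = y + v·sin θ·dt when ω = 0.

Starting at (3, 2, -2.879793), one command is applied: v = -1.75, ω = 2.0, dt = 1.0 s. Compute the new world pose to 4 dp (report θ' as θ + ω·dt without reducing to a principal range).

(3.4478, 3.4028, -0.8798)

θ' = -2.8798 + 2.0·1.0 = -0.8798
R = v/ω = -1.75/2.0 = -0.8750
x' = 3 + -0.8750·(sin -0.8798 − sin -2.8798) = 3.4478
y' = 2 − -0.8750·(cos -0.8798 − cos -2.8798) = 3.4028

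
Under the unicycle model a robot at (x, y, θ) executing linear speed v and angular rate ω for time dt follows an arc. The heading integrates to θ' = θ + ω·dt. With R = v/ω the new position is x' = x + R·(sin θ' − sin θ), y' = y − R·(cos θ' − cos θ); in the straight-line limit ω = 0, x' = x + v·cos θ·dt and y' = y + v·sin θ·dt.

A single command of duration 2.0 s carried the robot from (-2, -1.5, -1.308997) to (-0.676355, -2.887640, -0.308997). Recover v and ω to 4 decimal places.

v = 1.0000, ω = 0.5000

Δθ = -0.308997 − -1.308997 = 1.000000
ω = Δθ/dt = 1.000000/2.0 = 0.5000
R = −Δy/(cos θ' − cos θ) = 2.0000
v = R·ω = 2.0000·0.5000 = 1.0000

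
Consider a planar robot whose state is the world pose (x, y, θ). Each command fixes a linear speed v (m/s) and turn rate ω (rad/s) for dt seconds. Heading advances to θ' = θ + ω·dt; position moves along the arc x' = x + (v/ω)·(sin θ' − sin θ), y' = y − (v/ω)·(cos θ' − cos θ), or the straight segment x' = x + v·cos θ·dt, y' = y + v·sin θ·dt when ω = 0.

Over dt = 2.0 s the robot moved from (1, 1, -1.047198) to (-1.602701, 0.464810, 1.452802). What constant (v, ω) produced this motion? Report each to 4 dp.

Δθ = 1.452802 − -1.047198 = 2.500000
ω = Δθ/dt = 2.500000/2.0 = 1.2500
R = Δx/(sin θ' − sin θ) = -1.4000
v = R·ω = -1.4000·1.2500 = -1.7500

v = -1.7500, ω = 1.2500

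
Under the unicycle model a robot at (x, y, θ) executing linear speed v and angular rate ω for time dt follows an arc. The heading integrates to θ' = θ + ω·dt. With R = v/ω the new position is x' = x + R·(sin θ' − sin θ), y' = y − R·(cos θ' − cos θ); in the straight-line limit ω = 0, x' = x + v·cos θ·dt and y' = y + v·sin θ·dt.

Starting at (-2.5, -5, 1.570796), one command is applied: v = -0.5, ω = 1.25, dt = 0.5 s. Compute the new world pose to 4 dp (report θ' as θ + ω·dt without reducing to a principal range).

(-2.4244, -5.2340, 2.1958)

θ' = 1.5708 + 1.25·0.5 = 2.1958
R = v/ω = -0.5/1.25 = -0.4000
x' = -2.5 + -0.4000·(sin 2.1958 − sin 1.5708) = -2.4244
y' = -5 − -0.4000·(cos 2.1958 − cos 1.5708) = -5.2340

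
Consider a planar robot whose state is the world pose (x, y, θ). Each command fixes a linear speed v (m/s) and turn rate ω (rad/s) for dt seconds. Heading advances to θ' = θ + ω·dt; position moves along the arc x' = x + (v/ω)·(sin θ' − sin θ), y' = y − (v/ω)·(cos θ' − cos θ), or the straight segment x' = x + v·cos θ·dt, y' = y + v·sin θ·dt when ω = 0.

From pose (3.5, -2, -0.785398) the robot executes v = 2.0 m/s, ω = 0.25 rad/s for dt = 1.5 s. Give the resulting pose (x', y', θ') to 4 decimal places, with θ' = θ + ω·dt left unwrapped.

θ' = -0.7854 + 0.25·1.5 = -0.4104
R = v/ω = 2.0/0.25 = 8.0000
x' = 3.5 + 8.0000·(sin -0.4104 − sin -0.7854) = 5.9651
y' = -2 − 8.0000·(cos -0.4104 − cos -0.7854) = -3.6788

(5.9651, -3.6788, -0.4104)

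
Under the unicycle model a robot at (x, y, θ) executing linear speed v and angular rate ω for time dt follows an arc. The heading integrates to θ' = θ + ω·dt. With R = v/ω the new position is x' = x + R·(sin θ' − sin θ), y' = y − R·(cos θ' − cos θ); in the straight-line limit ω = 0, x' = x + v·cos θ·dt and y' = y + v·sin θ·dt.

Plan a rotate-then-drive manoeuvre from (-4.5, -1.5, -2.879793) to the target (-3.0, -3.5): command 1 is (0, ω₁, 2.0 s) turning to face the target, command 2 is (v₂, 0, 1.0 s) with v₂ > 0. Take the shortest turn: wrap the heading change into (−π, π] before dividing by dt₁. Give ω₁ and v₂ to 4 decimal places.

heading to target = atan2(-3.5−-1.5, -3−-4.5) = -0.9273
Δθ = wrap(-0.9273 − -2.8798) = 1.9525; ω₁ = Δθ/dt₁ = 0.9762
distance = √((-3−-4.5)² + (-3.5−-1.5)²) = 2.5000; v₂ = distance/dt₂ = 2.5000

ω₁ = 0.9762, v₂ = 2.5000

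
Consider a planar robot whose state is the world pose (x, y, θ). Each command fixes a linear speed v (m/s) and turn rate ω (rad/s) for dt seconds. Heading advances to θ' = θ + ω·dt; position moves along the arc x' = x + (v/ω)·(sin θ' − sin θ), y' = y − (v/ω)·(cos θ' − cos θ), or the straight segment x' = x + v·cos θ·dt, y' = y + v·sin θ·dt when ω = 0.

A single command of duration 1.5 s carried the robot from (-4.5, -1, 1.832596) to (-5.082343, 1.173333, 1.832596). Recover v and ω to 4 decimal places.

Δθ = 1.832596 − 1.832596 = 0.000000
ω = Δθ/dt = 0.000000/1.5 = 0.0000
ω = 0 → v = (Δx·cos θ + Δy·sin θ)/dt = 1.5000

v = 1.5000, ω = 0.0000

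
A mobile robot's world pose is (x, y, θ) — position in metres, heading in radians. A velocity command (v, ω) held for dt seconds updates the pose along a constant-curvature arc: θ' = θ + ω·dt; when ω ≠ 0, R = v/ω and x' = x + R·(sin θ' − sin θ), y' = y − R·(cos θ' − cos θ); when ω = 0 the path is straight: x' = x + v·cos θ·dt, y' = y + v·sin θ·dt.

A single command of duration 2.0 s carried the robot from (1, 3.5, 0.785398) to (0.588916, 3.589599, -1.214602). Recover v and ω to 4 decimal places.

Δθ = -1.214602 − 0.785398 = -2.000000
ω = Δθ/dt = -2.000000/2.0 = -1.0000
R = Δx/(sin θ' − sin θ) = 0.2500
v = R·ω = 0.2500·-1.0000 = -0.2500

v = -0.2500, ω = -1.0000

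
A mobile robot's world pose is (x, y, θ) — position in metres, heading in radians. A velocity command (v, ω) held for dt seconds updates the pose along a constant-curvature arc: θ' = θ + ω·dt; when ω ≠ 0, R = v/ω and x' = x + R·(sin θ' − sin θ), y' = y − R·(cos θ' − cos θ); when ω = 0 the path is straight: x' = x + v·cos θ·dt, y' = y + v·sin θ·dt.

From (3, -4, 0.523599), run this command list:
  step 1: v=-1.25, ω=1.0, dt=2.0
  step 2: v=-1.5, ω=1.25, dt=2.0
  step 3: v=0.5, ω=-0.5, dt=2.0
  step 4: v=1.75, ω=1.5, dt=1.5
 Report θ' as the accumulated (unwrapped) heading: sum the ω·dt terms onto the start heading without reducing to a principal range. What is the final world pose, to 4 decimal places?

(5.4479, -7.6058, 6.2736)

step 1: θ'=2.5236 (R=-1.2500) → pose (2.9007, -6.1013, 2.5236)
step 2: θ'=5.0236 (R=-1.2000) → pose (4.7384, -4.7558, 5.0236)
step 3: θ'=4.0236 (R=-1.0000) → pose (4.5584, -5.6976, 4.0236)
step 4: θ'=6.2736 (R=1.1667) → pose (5.4479, -7.6058, 6.2736)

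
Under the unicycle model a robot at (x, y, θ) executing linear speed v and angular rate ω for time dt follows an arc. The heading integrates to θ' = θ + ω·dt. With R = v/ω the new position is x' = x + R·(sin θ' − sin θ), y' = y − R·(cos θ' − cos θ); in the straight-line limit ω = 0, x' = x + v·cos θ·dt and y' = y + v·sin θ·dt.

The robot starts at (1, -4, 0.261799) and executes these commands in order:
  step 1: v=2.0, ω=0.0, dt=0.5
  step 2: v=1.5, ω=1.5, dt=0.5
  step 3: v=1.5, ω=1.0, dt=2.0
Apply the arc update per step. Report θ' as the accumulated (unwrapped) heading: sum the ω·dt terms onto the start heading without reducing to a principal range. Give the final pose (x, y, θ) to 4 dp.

step 1: θ'=0.2618 (straight) → pose (1.9659, -3.7412, 0.2618)
step 2: θ'=1.0118 (R=1.0000) → pose (2.5549, -3.3056, 1.0118)
step 3: θ'=3.0118 (R=1.5000) → pose (1.4774, -1.0227, 3.0118)

(1.4774, -1.0227, 3.0118)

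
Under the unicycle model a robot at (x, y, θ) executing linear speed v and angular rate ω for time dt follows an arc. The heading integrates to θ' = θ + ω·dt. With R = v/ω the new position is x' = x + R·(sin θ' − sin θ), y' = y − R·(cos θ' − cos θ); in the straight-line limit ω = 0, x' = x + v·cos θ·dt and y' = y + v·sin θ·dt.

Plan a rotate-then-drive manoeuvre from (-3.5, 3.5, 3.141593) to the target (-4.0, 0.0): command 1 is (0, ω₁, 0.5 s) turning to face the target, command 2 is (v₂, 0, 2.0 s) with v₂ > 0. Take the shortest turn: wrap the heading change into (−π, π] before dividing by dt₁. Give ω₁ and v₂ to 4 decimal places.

heading to target = atan2(0−3.5, -4−-3.5) = -1.7127
Δθ = wrap(-1.7127 − 3.1416) = 1.4289; ω₁ = Δθ/dt₁ = 2.8578
distance = √((-4−-3.5)² + (0−3.5)²) = 3.5355; v₂ = distance/dt₂ = 1.7678

ω₁ = 2.8578, v₂ = 1.7678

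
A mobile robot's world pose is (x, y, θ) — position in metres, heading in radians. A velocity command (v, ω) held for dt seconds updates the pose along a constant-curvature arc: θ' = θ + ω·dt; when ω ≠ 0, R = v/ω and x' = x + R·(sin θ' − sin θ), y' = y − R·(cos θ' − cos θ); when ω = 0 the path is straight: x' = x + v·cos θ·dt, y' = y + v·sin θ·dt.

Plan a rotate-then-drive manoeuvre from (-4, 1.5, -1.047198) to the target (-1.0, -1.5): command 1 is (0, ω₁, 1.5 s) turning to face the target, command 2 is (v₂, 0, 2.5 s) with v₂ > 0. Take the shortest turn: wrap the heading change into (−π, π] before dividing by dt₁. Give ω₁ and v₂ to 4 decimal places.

ω₁ = 0.1745, v₂ = 1.6971

heading to target = atan2(-1.5−1.5, -1−-4) = -0.7854
Δθ = wrap(-0.7854 − -1.0472) = 0.2618; ω₁ = Δθ/dt₁ = 0.1745
distance = √((-1−-4)² + (-1.5−1.5)²) = 4.2426; v₂ = distance/dt₂ = 1.6971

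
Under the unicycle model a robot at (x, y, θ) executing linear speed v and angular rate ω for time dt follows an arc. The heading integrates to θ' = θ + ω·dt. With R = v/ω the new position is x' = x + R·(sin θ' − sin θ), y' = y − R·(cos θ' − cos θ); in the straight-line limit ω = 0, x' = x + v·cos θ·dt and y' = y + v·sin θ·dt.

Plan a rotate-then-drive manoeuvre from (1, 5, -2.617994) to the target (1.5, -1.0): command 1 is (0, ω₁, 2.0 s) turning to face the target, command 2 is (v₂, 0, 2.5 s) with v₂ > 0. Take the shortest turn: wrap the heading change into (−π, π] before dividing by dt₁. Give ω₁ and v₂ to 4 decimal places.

heading to target = atan2(-1−5, 1.5−1) = -1.4877
Δθ = wrap(-1.4877 − -2.6180) = 1.1303; ω₁ = Δθ/dt₁ = 0.5652
distance = √((1.5−1)² + (-1−5)²) = 6.0208; v₂ = distance/dt₂ = 2.4083

ω₁ = 0.5652, v₂ = 2.4083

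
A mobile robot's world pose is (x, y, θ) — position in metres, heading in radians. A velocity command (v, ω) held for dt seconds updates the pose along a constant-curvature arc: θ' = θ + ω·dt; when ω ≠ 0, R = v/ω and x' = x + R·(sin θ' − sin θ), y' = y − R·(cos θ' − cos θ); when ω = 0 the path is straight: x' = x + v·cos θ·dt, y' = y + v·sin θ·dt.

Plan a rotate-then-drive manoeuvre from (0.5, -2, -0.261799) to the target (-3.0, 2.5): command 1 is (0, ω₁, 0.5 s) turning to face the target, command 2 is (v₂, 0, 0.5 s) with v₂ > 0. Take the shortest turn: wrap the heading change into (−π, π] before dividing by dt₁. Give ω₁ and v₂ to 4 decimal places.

heading to target = atan2(2.5−-2, -3−0.5) = 2.2318
Δθ = wrap(2.2318 − -0.2618) = 2.4936; ω₁ = Δθ/dt₁ = 4.9873
distance = √((-3−0.5)² + (2.5−-2)²) = 5.7009; v₂ = distance/dt₂ = 11.4018

ω₁ = 4.9873, v₂ = 11.4018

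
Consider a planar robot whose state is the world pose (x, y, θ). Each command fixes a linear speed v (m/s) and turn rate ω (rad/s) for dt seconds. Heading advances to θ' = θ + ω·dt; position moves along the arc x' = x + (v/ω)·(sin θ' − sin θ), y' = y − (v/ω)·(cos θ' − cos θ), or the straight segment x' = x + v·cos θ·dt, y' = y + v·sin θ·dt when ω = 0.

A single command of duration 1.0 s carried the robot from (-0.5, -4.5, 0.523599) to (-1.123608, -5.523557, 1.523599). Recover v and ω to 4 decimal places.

v = -1.2500, ω = 1.0000

Δθ = 1.523599 − 0.523599 = 1.000000
ω = Δθ/dt = 1.000000/1.0 = 1.0000
R = −Δy/(cos θ' − cos θ) = -1.2500
v = R·ω = -1.2500·1.0000 = -1.2500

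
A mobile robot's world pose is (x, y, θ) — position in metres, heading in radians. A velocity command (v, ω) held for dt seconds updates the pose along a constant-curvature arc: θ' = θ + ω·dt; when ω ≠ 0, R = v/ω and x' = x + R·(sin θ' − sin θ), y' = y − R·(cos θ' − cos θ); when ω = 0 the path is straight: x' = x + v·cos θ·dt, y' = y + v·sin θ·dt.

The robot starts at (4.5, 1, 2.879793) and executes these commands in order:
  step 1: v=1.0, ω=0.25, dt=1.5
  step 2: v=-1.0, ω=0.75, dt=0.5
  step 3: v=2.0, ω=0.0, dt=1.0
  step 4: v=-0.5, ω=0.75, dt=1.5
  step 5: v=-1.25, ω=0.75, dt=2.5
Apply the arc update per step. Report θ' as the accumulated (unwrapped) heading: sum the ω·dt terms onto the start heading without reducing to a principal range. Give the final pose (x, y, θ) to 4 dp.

(-0.1567, 2.4338, 6.6298)

step 1: θ'=3.2548 (R=4.0000) → pose (3.0129, 1.1107, 3.2548)
step 2: θ'=3.6298 (R=-1.3333) → pose (3.4877, 1.2579, 3.6298)
step 3: θ'=3.6298 (straight) → pose (1.7213, 0.3198, 3.6298)
step 4: θ'=4.7548 (R=-0.6667) → pose (2.0747, 0.9369, 4.7548)
step 5: θ'=6.6298 (R=-1.6667) → pose (-0.1567, 2.4338, 6.6298)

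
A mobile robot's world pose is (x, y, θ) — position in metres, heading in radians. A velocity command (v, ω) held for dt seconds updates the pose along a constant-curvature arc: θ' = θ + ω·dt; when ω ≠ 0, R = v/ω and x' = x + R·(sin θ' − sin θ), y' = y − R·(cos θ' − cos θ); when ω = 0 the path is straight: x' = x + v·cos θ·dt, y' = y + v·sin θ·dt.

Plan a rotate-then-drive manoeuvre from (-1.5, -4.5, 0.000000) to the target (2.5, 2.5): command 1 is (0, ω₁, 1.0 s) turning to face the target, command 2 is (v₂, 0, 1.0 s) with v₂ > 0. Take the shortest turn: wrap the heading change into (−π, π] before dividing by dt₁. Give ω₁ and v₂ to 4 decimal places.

heading to target = atan2(2.5−-4.5, 2.5−-1.5) = 1.0517
Δθ = wrap(1.0517 − 0.0000) = 1.0517; ω₁ = Δθ/dt₁ = 1.0517
distance = √((2.5−-1.5)² + (2.5−-4.5)²) = 8.0623; v₂ = distance/dt₂ = 8.0623

ω₁ = 1.0517, v₂ = 8.0623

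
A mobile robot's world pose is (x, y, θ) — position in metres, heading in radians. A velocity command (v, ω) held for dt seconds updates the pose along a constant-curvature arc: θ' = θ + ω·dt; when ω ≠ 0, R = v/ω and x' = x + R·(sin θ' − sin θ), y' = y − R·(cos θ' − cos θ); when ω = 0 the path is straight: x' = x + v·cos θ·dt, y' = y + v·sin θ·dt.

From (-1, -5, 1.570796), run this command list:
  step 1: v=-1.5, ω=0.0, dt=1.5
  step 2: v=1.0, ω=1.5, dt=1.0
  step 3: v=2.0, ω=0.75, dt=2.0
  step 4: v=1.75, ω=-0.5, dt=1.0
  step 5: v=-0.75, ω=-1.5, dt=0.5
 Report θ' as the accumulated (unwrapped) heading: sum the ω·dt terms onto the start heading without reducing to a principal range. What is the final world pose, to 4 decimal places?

(-4.7976, -10.2766, 3.3208)

step 1: θ'=1.5708 (straight) → pose (-1.0000, -7.2500, 1.5708)
step 2: θ'=3.0708 (R=0.6667) → pose (-1.6195, -6.5850, 3.0708)
step 3: θ'=4.5708 (R=2.6667) → pose (-4.4481, -8.8687, 4.5708)
step 4: θ'=4.0708 (R=-3.5000) → pose (-5.1091, -10.4694, 4.0708)
step 5: θ'=3.3208 (R=0.5000) → pose (-4.7976, -10.2766, 3.3208)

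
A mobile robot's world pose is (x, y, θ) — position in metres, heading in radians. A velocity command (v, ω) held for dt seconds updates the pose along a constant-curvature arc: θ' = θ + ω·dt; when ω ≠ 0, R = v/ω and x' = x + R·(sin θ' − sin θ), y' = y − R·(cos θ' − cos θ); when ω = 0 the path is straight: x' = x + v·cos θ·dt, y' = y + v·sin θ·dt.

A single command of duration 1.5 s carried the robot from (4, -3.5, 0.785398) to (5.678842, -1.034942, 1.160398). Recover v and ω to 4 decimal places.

v = 2.0000, ω = 0.2500

Δθ = 1.160398 − 0.785398 = 0.375000
ω = Δθ/dt = 0.375000/1.5 = 0.2500
R = −Δy/(cos θ' − cos θ) = 8.0000
v = R·ω = 8.0000·0.2500 = 2.0000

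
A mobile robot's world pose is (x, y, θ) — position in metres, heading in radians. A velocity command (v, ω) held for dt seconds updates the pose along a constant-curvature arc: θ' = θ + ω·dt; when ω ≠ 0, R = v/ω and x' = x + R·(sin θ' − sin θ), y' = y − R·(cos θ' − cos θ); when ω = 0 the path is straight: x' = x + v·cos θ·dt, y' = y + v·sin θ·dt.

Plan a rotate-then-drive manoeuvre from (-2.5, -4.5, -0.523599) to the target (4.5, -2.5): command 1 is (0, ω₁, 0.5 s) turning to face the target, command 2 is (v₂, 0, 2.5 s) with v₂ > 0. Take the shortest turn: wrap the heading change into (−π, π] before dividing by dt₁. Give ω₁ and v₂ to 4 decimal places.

heading to target = atan2(-2.5−-4.5, 4.5−-2.5) = 0.2783
Δθ = wrap(0.2783 − -0.5236) = 0.8019; ω₁ = Δθ/dt₁ = 1.6038
distance = √((4.5−-2.5)² + (-2.5−-4.5)²) = 7.2801; v₂ = distance/dt₂ = 2.9120

ω₁ = 1.6038, v₂ = 2.9120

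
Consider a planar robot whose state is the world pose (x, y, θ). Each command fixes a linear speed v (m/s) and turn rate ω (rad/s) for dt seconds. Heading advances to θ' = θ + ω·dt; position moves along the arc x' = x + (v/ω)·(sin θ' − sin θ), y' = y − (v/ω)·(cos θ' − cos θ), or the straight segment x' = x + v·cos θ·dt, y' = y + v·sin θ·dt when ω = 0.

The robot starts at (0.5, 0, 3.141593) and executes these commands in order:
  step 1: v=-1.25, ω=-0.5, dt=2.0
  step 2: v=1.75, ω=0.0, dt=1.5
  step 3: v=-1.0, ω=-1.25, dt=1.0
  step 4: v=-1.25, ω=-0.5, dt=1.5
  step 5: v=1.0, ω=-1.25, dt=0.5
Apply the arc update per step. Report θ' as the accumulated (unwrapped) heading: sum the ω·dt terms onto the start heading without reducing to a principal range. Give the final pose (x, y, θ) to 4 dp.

step 1: θ'=2.1416 (R=2.5000) → pose (2.6037, -1.1492, 2.1416)
step 2: θ'=2.1416 (straight) → pose (1.1854, 1.0596, 2.1416)
step 3: θ'=0.8916 (R=0.8000) → pose (1.1347, 0.1248, 0.8916)
step 4: θ'=0.1416 (R=2.5000) → pose (-0.4577, -0.7797, 0.1416)
step 5: θ'=-0.4834 (R=-0.8000) → pose (0.0270, -0.8634, -0.4834)

(0.0270, -0.8634, -0.4834)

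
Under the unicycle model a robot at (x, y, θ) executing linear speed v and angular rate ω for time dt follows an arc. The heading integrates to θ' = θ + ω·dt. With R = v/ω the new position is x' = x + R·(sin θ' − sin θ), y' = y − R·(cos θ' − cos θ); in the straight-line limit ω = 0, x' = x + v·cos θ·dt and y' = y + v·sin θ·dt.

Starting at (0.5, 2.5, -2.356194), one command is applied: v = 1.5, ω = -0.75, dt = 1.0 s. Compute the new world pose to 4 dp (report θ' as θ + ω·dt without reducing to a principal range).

(-0.8434, 1.9155, -3.1062)

θ' = -2.3562 + -0.75·1.0 = -3.1062
R = v/ω = 1.5/-0.75 = -2.0000
x' = 0.5 + -2.0000·(sin -3.1062 − sin -2.3562) = -0.8434
y' = 2.5 − -2.0000·(cos -3.1062 − cos -2.3562) = 1.9155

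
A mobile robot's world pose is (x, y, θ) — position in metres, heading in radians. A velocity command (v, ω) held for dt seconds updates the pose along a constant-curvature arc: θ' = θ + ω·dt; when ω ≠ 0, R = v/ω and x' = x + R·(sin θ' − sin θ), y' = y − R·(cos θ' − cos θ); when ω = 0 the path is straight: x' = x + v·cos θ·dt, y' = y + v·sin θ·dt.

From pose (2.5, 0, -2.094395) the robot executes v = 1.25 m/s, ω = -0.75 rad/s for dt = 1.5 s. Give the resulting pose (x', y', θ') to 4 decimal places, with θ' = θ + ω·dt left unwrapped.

(0.9271, -0.8283, -3.2194)

θ' = -2.0944 + -0.75·1.5 = -3.2194
R = v/ω = 1.25/-0.75 = -1.6667
x' = 2.5 + -1.6667·(sin -3.2194 − sin -2.0944) = 0.9271
y' = 0 − -1.6667·(cos -3.2194 − cos -2.0944) = -0.8283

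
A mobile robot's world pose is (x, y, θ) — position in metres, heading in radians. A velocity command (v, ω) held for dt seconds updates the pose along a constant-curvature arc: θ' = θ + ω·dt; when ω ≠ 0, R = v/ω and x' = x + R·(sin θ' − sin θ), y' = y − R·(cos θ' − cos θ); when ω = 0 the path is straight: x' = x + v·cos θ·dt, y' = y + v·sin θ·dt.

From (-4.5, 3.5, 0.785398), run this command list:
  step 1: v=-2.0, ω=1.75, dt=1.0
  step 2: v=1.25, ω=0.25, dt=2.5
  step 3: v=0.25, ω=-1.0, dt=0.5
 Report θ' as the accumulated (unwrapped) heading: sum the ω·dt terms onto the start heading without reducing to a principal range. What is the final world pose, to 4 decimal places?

step 1: θ'=2.5354 (R=-1.1429) → pose (-4.3430, 1.7527, 2.5354)
step 2: θ'=3.1604 (R=5.0000) → pose (-7.2858, 2.6427, 3.1604)
step 3: θ'=2.6604 (R=-0.2500) → pose (-7.4062, 2.6710, 2.6604)

(-7.4062, 2.6710, 2.6604)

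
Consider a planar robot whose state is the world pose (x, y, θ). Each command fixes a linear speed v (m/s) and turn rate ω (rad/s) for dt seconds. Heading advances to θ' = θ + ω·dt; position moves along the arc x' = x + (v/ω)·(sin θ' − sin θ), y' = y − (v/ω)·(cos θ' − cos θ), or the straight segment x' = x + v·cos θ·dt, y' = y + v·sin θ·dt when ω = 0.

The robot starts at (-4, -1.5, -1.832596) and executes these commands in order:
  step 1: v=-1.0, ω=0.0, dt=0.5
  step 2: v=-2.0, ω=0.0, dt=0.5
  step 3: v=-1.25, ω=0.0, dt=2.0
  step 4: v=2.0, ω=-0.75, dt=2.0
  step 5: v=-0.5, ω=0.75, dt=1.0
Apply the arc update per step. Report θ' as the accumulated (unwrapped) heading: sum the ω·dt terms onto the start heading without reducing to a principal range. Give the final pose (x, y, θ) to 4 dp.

step 1: θ'=-1.8326 (straight) → pose (-3.8706, -1.0170, -1.8326)
step 2: θ'=-1.8326 (straight) → pose (-3.6118, -0.0511, -1.8326)
step 3: θ'=-1.8326 (straight) → pose (-2.9647, 2.3637, -1.8326)
step 4: θ'=-3.3326 (R=-2.6667) → pose (-6.0468, 0.4357, -3.3326)
step 5: θ'=-2.5826 (R=-0.6667) → pose (-5.5667, 0.5251, -2.5826)

(-5.5667, 0.5251, -2.5826)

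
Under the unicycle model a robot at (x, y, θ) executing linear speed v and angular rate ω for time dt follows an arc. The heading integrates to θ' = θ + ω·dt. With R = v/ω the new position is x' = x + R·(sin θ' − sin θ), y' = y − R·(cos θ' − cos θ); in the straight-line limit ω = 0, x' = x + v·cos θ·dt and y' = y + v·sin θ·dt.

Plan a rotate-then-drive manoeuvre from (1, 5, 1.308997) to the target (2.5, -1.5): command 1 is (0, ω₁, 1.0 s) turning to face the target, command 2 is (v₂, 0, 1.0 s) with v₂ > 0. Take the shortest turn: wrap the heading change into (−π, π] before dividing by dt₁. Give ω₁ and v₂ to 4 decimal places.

ω₁ = -2.6530, v₂ = 6.6708

heading to target = atan2(-1.5−5, 2.5−1) = -1.3440
Δθ = wrap(-1.3440 − 1.3090) = -2.6530; ω₁ = Δθ/dt₁ = -2.6530
distance = √((2.5−1)² + (-1.5−5)²) = 6.6708; v₂ = distance/dt₂ = 6.6708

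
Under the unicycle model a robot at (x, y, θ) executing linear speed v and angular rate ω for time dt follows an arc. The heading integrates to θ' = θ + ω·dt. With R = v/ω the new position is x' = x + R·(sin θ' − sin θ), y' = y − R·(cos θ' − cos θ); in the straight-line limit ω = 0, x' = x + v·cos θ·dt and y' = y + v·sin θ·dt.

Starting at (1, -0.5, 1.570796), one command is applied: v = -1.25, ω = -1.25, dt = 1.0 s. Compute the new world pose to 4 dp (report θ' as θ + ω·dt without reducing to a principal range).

θ' = 1.5708 + -1.25·1.0 = 0.3208
R = v/ω = -1.25/-1.25 = 1.0000
x' = 1 + 1.0000·(sin 0.3208 − sin 1.5708) = 0.3153
y' = -0.5 − 1.0000·(cos 0.3208 − cos 1.5708) = -1.4490

(0.3153, -1.4490, 0.3208)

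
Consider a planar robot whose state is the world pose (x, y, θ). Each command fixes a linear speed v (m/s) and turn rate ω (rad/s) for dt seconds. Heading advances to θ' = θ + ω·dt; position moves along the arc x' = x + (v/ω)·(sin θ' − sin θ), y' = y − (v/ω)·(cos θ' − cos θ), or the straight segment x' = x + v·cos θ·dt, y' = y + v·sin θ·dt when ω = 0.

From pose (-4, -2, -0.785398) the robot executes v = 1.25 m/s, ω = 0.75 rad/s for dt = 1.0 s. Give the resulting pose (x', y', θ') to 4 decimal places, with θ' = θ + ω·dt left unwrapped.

(-2.8805, -2.4871, -0.0354)

θ' = -0.7854 + 0.75·1.0 = -0.0354
R = v/ω = 1.25/0.75 = 1.6667
x' = -4 + 1.6667·(sin -0.0354 − sin -0.7854) = -2.8805
y' = -2 − 1.6667·(cos -0.0354 − cos -0.7854) = -2.4871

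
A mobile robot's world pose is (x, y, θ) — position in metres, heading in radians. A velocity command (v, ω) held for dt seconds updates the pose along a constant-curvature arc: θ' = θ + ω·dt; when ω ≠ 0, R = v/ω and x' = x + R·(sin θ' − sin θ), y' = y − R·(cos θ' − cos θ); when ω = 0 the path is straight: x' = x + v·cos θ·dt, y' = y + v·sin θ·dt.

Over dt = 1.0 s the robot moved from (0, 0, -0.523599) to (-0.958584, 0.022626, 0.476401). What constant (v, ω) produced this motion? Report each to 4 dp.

Δθ = 0.476401 − -0.523599 = 1.000000
ω = Δθ/dt = 1.000000/1.0 = 1.0000
R = Δx/(sin θ' − sin θ) = -1.0000
v = R·ω = -1.0000·1.0000 = -1.0000

v = -1.0000, ω = 1.0000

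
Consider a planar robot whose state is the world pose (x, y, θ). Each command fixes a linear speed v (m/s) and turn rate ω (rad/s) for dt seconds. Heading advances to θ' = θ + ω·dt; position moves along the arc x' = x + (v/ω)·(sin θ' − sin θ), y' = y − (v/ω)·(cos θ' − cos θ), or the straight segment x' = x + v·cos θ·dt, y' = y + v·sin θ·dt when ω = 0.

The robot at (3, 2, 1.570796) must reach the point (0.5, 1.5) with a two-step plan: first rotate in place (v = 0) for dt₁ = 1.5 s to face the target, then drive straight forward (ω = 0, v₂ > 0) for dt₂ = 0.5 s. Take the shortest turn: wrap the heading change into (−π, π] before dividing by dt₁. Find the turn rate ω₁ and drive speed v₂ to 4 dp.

heading to target = atan2(1.5−2, 0.5−3) = -2.9442
Δθ = wrap(-2.9442 − 1.5708) = 1.7682; ω₁ = Δθ/dt₁ = 1.1788
distance = √((0.5−3)² + (1.5−2)²) = 2.5495; v₂ = distance/dt₂ = 5.0990

ω₁ = 1.1788, v₂ = 5.0990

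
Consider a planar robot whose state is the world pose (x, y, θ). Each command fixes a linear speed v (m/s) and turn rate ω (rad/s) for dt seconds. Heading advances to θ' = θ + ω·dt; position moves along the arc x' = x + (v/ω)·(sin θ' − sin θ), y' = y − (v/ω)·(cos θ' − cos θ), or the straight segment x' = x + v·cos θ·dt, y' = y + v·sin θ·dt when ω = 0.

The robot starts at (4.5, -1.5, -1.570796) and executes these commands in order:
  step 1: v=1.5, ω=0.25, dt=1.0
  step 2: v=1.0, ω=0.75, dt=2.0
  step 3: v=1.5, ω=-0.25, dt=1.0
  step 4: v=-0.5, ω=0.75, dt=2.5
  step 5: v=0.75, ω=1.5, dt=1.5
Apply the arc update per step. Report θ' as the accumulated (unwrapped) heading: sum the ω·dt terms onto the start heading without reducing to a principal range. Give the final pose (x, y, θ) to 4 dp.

(6.1322, -4.5145, 4.0542)

step 1: θ'=-1.3208 (R=6.0000) → pose (4.6865, -2.9844, -1.3208)
step 2: θ'=0.1792 (R=1.3333) → pose (6.2161, -3.9665, 0.1792)
step 3: θ'=-0.0708 (R=-6.0000) → pose (7.7100, -3.8855, -0.0708)
step 4: θ'=1.8042 (R=-0.6667) → pose (7.0142, -4.7047, 1.8042)
step 5: θ'=4.0542 (R=0.5000) → pose (6.1322, -4.5145, 4.0542)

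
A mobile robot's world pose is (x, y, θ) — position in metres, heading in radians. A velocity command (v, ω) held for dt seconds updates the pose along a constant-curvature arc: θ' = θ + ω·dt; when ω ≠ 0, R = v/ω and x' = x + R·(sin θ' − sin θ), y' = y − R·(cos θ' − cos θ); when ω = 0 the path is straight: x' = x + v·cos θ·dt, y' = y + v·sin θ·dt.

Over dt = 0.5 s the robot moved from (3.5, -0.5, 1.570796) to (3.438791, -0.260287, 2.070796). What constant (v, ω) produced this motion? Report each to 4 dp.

v = 0.5000, ω = 1.0000

Δθ = 2.070796 − 1.570796 = 0.500000
ω = Δθ/dt = 0.500000/0.5 = 1.0000
R = −Δy/(cos θ' − cos θ) = 0.5000
v = R·ω = 0.5000·1.0000 = 0.5000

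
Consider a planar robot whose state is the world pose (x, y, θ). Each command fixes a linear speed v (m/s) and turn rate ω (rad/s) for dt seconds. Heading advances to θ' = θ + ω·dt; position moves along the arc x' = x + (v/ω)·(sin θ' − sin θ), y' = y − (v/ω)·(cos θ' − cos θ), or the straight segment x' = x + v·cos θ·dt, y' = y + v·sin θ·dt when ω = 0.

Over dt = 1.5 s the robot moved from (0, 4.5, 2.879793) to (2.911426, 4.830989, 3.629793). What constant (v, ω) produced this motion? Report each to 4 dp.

Δθ = 3.629793 − 2.879793 = 0.750000
ω = Δθ/dt = 0.750000/1.5 = 0.5000
R = Δx/(sin θ' − sin θ) = -4.0000
v = R·ω = -4.0000·0.5000 = -2.0000

v = -2.0000, ω = 0.5000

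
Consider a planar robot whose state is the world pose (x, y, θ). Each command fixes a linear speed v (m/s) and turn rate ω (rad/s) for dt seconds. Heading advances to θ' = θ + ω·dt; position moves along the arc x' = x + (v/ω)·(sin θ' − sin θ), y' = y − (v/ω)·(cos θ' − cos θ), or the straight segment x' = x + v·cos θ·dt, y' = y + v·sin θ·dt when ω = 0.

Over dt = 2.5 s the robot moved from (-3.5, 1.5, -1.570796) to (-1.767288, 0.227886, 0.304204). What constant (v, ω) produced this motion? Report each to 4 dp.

v = 1.0000, ω = 0.7500

Δθ = 0.304204 − -1.570796 = 1.875000
ω = Δθ/dt = 1.875000/2.5 = 0.7500
R = Δx/(sin θ' − sin θ) = 1.3333
v = R·ω = 1.3333·0.7500 = 1.0000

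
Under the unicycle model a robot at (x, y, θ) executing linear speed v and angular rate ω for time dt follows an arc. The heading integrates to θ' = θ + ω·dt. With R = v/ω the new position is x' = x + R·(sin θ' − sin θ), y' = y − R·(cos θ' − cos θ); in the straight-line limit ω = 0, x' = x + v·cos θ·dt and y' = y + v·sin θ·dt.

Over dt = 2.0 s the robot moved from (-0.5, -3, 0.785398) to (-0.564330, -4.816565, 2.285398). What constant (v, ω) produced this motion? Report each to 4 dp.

v = -1.0000, ω = 0.7500

Δθ = 2.285398 − 0.785398 = 1.500000
ω = Δθ/dt = 1.500000/2.0 = 0.7500
R = −Δy/(cos θ' − cos θ) = -1.3333
v = R·ω = -1.3333·0.7500 = -1.0000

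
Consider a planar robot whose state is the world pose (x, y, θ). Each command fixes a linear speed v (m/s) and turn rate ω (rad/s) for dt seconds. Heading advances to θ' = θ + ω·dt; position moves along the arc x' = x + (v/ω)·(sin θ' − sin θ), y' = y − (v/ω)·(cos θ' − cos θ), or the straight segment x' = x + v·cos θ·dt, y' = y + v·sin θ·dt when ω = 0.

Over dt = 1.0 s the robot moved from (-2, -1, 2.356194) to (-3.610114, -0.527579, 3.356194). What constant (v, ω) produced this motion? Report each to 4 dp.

Δθ = 3.356194 − 2.356194 = 1.000000
ω = Δθ/dt = 1.000000/1.0 = 1.0000
R = Δx/(sin θ' − sin θ) = 1.7500
v = R·ω = 1.7500·1.0000 = 1.7500

v = 1.7500, ω = 1.0000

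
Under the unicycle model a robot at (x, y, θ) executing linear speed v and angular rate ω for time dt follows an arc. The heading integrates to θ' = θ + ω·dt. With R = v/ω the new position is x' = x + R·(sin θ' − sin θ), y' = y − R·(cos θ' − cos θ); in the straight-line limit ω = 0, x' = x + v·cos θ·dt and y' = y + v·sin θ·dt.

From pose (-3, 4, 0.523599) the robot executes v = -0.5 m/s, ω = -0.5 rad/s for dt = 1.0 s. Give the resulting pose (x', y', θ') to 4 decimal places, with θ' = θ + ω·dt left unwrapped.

(-3.4764, 3.8663, 0.0236)

θ' = 0.5236 + -0.5·1.0 = 0.0236
R = v/ω = -0.5/-0.5 = 1.0000
x' = -3 + 1.0000·(sin 0.0236 − sin 0.5236) = -3.4764
y' = 4 − 1.0000·(cos 0.0236 − cos 0.5236) = 3.8663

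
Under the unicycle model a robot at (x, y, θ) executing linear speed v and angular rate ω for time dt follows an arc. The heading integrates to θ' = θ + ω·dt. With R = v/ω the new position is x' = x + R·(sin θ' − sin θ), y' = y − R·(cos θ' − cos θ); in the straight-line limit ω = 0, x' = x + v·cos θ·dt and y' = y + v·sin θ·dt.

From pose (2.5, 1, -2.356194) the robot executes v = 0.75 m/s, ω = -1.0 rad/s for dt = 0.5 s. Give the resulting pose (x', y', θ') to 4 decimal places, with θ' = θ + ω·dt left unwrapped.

(2.1808, 0.8107, -2.8562)

θ' = -2.3562 + -1.0·0.5 = -2.8562
R = v/ω = 0.75/-1.0 = -0.7500
x' = 2.5 + -0.7500·(sin -2.8562 − sin -2.3562) = 2.1808
y' = 1 − -0.7500·(cos -2.8562 − cos -2.3562) = 0.8107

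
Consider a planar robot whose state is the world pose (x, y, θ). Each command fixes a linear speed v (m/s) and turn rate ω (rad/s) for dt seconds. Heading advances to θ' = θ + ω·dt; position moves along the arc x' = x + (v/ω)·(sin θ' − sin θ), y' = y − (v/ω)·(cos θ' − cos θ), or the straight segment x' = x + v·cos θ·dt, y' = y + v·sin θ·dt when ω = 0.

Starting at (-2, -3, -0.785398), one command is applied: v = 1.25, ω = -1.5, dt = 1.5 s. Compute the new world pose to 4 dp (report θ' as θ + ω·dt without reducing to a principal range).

θ' = -0.7854 + -1.5·1.5 = -3.0354
R = v/ω = 1.25/-1.5 = -0.8333
x' = -2 + -0.8333·(sin -3.0354 − sin -0.7854) = -2.5009
y' = -3 − -0.8333·(cos -3.0354 − cos -0.7854) = -4.4179

(-2.5009, -4.4179, -3.0354)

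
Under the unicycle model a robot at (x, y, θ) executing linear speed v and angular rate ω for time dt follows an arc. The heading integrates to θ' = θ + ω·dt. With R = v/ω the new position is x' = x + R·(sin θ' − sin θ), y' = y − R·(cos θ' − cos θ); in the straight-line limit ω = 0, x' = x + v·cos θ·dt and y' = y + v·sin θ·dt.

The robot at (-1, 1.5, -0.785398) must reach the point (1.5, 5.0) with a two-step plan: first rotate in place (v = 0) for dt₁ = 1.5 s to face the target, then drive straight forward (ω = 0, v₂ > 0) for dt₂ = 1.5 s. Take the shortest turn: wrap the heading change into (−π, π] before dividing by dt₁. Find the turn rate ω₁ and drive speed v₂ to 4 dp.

ω₁ = 1.1573, v₂ = 2.8674

heading to target = atan2(5−1.5, 1.5−-1) = 0.9505
Δθ = wrap(0.9505 − -0.7854) = 1.7359; ω₁ = Δθ/dt₁ = 1.1573
distance = √((1.5−-1)² + (5−1.5)²) = 4.3012; v₂ = distance/dt₂ = 2.8674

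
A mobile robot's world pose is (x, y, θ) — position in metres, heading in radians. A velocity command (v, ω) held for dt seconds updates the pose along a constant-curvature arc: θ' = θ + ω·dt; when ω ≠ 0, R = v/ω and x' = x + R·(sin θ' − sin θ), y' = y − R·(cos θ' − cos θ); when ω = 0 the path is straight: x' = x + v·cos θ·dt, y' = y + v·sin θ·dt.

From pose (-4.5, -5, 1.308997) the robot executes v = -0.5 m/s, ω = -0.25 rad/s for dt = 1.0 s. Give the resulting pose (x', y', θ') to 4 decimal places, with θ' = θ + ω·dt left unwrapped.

(-4.6881, -5.4619, 1.0590)

θ' = 1.3090 + -0.25·1.0 = 1.0590
R = v/ω = -0.5/-0.25 = 2.0000
x' = -4.5 + 2.0000·(sin 1.0590 − sin 1.3090) = -4.6881
y' = -5 − 2.0000·(cos 1.0590 − cos 1.3090) = -5.4619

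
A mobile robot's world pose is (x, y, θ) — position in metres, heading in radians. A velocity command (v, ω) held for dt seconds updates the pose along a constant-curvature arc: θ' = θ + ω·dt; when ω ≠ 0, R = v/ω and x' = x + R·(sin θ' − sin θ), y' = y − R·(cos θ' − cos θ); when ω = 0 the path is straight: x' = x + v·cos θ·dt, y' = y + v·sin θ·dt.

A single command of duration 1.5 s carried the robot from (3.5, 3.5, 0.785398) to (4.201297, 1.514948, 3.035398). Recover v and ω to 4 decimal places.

v = -1.7500, ω = 1.5000

Δθ = 3.035398 − 0.785398 = 2.250000
ω = Δθ/dt = 2.250000/1.5 = 1.5000
R = −Δy/(cos θ' − cos θ) = -1.1667
v = R·ω = -1.1667·1.5000 = -1.7500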